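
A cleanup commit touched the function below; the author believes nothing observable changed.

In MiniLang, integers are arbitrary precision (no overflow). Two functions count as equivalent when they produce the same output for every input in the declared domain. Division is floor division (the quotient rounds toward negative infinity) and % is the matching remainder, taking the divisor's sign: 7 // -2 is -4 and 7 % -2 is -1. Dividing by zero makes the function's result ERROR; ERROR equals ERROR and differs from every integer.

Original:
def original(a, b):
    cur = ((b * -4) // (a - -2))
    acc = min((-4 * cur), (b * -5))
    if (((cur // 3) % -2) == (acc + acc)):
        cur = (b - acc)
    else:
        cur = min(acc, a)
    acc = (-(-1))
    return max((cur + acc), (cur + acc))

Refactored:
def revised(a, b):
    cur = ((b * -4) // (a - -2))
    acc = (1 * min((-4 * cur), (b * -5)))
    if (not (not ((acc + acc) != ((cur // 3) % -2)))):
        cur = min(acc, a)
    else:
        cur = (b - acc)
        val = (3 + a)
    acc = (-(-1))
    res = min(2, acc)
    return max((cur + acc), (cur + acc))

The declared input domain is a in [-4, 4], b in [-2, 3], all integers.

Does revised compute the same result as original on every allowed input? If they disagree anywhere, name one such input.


Side by side, the visible changes include: min/max/abs usage differs, and boolean connective usage differs, and arithmetic usage differs, and statement counts differ, and comparison usage differs, and constant usage differs, and local variable names differ.
Spot check at a=-2, b=2 — original: a zero divisor aborts: ERROR. revised: a zero divisor aborts: ERROR. Both give ERROR.
Every one of the 54 inputs gives matching results.
verdict: equivalent


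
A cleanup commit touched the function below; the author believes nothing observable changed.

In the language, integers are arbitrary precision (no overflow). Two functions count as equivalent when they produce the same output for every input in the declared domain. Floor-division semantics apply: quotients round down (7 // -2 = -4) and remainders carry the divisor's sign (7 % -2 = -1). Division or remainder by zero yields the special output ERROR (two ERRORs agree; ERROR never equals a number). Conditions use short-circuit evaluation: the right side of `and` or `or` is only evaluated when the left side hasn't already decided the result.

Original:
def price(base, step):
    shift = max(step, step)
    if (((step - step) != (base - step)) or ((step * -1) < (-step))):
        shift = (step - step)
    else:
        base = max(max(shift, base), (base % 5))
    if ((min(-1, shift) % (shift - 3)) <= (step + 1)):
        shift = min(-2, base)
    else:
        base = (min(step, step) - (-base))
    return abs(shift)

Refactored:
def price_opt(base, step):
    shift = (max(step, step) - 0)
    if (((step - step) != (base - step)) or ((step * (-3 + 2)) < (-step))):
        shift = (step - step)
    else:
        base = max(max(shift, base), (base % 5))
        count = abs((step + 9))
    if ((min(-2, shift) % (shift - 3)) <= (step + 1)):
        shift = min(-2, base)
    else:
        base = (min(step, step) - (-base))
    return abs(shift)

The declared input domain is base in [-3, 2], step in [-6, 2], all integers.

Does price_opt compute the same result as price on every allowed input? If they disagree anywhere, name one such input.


Not equivalent: base=-2, step=-3 separates them (0 vs 2).
price: shift := -3 | (((step - step) != (base - step)) or ((step * -1) < (-step))): true | shift := 0 | ((min(-1, shift) % (shift - 3)) <= (step + 1)): false | base := -5 | result 0
price_opt: shift := -3 | (((step - step) != (base - step)) or ((step * (-3 + 2)) < (-step))): true | shift := 0 | ((min(-2, shift) % (shift - 3)) <= (step + 1)): true | shift := -2 | result 2
verdict: not equivalent; witness: base=-2, step=-3


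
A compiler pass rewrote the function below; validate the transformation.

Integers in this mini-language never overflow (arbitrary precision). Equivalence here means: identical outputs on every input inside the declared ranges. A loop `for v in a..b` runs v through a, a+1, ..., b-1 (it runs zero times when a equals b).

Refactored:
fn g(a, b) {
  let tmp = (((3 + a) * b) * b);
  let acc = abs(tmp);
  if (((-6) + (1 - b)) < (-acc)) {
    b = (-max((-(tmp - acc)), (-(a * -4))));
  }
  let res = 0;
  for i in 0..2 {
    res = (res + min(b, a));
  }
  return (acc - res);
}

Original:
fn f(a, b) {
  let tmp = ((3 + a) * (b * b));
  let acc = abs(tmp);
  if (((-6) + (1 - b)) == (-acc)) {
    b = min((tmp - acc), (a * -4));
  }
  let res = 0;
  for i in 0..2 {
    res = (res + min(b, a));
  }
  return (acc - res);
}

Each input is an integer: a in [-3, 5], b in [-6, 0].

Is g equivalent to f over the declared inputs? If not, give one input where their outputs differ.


At a=-3, b=-5: f gives 6, g gives 10.
verdict: not equivalent; witness: a=-3, b=-5


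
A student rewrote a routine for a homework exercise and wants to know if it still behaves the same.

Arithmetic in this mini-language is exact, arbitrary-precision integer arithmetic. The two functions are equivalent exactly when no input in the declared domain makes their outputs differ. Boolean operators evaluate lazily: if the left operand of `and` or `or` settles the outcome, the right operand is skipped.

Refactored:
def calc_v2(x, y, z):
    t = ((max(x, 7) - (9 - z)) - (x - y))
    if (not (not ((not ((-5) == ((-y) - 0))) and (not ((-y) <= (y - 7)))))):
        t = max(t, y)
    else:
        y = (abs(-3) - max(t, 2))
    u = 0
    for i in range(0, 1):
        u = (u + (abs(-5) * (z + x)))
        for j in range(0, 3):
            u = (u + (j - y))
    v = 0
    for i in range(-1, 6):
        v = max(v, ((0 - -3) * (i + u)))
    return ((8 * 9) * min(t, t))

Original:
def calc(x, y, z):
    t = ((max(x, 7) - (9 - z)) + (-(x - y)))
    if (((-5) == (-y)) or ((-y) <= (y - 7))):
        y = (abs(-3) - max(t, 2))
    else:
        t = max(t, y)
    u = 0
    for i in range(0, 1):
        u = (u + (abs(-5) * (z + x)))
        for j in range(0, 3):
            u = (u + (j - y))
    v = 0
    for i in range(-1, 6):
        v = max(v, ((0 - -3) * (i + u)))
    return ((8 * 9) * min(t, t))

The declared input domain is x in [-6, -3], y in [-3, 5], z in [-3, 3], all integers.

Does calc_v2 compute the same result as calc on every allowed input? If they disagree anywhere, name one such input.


Differences: constant usage differs, boolean connective usage differs, arithmetic usage differs — yet all 252 inputs agree.
verdict: equivalent


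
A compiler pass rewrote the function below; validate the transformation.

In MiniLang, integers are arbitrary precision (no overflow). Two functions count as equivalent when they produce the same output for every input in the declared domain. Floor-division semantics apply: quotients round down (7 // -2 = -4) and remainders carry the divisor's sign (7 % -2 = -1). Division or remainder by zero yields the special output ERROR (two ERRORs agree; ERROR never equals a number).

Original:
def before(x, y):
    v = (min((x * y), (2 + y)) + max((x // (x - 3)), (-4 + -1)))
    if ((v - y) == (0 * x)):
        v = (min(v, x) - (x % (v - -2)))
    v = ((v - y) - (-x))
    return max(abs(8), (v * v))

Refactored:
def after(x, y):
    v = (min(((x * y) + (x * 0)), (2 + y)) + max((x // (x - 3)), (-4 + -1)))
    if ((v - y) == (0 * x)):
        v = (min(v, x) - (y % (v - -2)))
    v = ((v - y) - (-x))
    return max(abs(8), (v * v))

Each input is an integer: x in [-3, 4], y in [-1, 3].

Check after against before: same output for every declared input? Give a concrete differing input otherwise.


The rewrite breaks on x=-3, y=0, where the results are 49 and 36.
before: v=0, then ((v - y) == (0 * x)) is true, then v=-4, then v=-7, then returns 49
after: v=0, then ((v - y) == (0 * x)) is true, then v=-3, then v=-6, then returns 36
verdict: not equivalent; witness: x=-3, y=0


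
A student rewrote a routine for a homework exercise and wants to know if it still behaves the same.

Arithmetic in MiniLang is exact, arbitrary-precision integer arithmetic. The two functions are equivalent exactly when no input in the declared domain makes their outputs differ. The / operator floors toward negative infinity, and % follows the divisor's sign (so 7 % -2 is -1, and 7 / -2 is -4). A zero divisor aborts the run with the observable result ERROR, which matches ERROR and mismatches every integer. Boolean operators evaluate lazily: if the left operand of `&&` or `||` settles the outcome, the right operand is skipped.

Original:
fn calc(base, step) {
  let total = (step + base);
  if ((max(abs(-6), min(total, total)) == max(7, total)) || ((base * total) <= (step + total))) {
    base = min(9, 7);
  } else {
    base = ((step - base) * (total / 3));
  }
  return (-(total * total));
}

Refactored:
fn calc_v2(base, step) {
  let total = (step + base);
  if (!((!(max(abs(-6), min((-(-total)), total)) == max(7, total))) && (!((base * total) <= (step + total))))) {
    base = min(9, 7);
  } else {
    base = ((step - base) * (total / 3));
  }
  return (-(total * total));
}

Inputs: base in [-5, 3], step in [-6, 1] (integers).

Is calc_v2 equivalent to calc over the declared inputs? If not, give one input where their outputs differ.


This is a faithful refactor — boolean connective usage differs, but the computed results match everywhere.
Tracing base=-1, step=-1: calc: total=-2, then ((max(abs(-6), min(total, total)) == max(7, total)) || ((base * total) <= (step + total))) is false, then base=0, then returns -4 | calc_v2: total=-2, then (!((!(max(abs(-6), min((-(-total)), total)) == max(7, total))) && (!((base * total) <= (step + total))))) is false, then base=0, then returns -4 — matching result -4.
Every one of the 72 inputs gives matching results.
verdict: equivalent


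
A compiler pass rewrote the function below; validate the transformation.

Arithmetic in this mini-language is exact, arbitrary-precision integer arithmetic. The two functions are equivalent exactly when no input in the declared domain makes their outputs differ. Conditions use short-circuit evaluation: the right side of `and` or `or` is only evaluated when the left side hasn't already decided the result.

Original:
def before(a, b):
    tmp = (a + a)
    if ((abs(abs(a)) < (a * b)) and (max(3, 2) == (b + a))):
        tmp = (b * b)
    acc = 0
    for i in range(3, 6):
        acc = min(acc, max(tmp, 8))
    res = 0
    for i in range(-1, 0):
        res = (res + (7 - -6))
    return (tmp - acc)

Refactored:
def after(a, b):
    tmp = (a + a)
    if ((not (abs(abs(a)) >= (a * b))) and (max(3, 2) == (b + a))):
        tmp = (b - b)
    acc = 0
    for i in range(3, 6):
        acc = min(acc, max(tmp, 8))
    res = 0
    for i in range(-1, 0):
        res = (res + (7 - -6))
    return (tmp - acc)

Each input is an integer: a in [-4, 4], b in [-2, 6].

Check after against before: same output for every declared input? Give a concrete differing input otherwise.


At a=1, b=2: before gives 4, after gives 0.
verdict: not equivalent; witness: a=1, b=2


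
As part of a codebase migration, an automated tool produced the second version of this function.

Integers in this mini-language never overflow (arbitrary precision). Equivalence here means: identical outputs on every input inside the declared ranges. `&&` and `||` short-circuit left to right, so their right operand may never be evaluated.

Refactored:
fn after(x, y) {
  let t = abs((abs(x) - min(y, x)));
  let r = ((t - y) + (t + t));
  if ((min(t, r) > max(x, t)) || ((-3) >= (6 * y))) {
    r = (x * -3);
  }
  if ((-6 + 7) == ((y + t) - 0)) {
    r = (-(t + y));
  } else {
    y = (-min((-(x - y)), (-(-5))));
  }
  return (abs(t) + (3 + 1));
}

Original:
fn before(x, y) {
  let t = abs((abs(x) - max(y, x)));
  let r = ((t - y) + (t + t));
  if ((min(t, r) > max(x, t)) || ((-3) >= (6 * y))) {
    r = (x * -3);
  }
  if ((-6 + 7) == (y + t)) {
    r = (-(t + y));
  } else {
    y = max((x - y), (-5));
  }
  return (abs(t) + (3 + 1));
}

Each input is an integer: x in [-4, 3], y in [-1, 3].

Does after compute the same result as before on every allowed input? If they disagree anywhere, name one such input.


Consider the input x=-4, y=-1.
before: t becomes 5; next r becomes 16; next ((min(t, r) > max(x, t)) || ((-3) >= (6 * y))) evaluates to true; next r becomes 12; next ((-6 + 7) == (y + t)) evaluates to false; next y becomes -3; next final value 9
after: t becomes 8; next r becomes 25; next ((min(t, r) > max(x, t)) || ((-3) >= (6 * y))) evaluates to true; next r becomes 12; next ((-6 + 7) == ((y + t) - 0)) evaluates to false; next y becomes -3; next final value 12
9 against 12: the behavior changed.
verdict: not equivalent; witness: x=-4, y=-1


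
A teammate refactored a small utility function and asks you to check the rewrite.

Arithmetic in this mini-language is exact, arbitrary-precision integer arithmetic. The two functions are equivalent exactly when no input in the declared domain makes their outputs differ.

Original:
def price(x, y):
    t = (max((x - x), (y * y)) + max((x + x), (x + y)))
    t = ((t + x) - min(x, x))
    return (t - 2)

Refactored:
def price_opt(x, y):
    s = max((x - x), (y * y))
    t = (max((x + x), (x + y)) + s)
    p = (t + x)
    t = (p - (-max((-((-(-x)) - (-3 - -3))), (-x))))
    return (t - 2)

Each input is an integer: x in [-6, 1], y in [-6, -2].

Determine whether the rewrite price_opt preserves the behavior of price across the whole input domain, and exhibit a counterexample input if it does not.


This is a faithful refactor — constant usage differs; also local variable names differ; also min/max/abs usage differs; also arithmetic usage differs; also statement counts differ, but the computed results match everywhere.
Spot check at x=-1, y=-3 — price: t=7, then t=7, then returns 5. price_opt: s=9, then t=7, then p=6, then t=7, then returns 5. Both give 5.
An exhaustive pass over the 40 declared inputs shows identical outputs.
verdict: equivalent


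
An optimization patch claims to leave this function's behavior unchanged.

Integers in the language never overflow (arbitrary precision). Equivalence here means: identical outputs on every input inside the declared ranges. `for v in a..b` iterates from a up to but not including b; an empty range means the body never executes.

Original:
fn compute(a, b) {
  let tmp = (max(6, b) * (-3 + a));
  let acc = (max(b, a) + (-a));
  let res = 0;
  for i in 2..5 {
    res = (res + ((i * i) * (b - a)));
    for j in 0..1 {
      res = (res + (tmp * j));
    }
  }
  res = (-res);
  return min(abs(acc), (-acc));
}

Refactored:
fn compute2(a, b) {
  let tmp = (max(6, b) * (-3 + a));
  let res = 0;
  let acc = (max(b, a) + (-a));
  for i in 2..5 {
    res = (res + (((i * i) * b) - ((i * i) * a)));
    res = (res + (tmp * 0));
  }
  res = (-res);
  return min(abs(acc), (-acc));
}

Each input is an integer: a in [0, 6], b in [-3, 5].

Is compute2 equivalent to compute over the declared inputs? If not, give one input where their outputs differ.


The two are interchangeable: statement counts differ, plus constant usage differs, plus local variable names differ, plus loop structure differs, plus arithmetic usage differs, and every declared input agrees.
Tracing a=1, b=3: compute: tmp becomes -12; next acc becomes 2; next res becomes 0; next at i=2:; next res becomes 8; next at j=0:; next res becomes 8; next at i=3:; next res becomes 26; next at j=0:; next res becomes 26; next at i=4:; next res becomes 58; next at j=0:; next res becomes 58; next res becomes -58; next final value -2 | compute2: tmp becomes -12; next res becomes 0; next acc becomes 2; next at i=2:; next res becomes 8; next res becomes 8; next at i=3:; next res becomes 26; next res becomes 26; next at i=4:; next res becomes 58; next res becomes 58; next res becomes -58; next final value -2 — matching result -2.
Across all 63 domain points the two functions coincide.
verdict: equivalent


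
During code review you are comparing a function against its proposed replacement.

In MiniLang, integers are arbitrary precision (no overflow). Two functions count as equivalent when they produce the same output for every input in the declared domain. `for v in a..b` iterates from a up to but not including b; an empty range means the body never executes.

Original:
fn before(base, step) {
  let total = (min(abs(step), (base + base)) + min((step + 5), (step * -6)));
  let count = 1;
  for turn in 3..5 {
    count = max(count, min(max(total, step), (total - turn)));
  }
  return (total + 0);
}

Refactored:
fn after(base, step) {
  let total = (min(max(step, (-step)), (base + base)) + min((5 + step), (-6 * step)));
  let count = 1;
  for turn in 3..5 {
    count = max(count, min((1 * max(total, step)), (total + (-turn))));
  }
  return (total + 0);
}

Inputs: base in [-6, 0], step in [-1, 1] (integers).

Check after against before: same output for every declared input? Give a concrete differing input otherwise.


The two are interchangeable: min/max/abs usage differs, arithmetic usage differs, constant usage differs, and every declared input agrees.
Tracing base=-2, step=-1: before: total := 0 | count := 1 | iter turn=3: | count := 1 | iter turn=4: | count := 1 | result 0 | after: total := 0 | count := 1 | iter turn=3: | count := 1 | iter turn=4: | count := 1 | result 0 — matching result 0.
Every one of the 21 inputs gives matching results.
verdict: equivalent


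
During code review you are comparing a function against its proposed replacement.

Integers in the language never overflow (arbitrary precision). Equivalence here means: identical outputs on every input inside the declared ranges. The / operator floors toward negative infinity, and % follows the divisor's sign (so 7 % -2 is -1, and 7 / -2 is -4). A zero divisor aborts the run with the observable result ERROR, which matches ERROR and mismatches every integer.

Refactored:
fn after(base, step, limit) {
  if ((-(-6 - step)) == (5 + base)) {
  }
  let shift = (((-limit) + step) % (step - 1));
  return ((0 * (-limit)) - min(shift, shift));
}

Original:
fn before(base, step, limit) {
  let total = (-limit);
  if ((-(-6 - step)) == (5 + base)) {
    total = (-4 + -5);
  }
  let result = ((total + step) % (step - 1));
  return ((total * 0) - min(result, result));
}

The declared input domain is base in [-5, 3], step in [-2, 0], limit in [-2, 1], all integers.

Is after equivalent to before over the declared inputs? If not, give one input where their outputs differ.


The rewrite breaks on base=-1, step=-2, limit=-2, where the results are 2 and 0.
before: total = 2; ((-(-6 - step)) == (5 + base)) -> true; total = -9; result = -2; return 2
after: ((-(-6 - step)) == (5 + base)) -> true; shift = 0; return 0
verdict: not equivalent; witness: base=-1, step=-2, limit=-2


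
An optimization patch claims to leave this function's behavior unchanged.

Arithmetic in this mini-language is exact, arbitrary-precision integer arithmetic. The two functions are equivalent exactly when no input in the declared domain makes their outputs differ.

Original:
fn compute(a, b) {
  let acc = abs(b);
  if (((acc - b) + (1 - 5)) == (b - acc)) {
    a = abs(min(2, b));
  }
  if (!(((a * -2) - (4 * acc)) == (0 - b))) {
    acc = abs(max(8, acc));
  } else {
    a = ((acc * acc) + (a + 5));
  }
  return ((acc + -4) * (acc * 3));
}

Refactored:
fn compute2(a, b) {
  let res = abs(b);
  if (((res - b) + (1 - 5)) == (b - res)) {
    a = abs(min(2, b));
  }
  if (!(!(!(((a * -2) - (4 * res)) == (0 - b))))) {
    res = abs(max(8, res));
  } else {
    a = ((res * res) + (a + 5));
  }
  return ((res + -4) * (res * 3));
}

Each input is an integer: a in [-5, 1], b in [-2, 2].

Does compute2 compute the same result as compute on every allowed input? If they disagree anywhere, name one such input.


Changes here: boolean connective usage differs, and local variable names differ; the full 35-point sweep finds no disagreement.
verdict: equivalent


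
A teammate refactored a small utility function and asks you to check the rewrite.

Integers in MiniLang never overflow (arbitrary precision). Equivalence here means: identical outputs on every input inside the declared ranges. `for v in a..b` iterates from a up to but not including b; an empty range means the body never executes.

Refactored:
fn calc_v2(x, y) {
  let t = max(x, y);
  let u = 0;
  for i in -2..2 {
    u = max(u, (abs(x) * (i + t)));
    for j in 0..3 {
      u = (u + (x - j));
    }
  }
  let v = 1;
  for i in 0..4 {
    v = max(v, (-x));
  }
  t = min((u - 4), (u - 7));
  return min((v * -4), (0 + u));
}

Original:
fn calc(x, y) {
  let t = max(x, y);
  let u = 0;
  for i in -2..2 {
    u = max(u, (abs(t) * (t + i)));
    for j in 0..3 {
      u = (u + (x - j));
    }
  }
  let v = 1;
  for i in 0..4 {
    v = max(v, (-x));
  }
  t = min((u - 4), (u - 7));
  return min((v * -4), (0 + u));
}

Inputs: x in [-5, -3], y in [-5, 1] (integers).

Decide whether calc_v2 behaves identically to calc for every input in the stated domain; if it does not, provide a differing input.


Take x=-5, y=-4.
calc: t=-4, then u=0, then (i=-2), then u=0, then (j=0), then u=-5, then (j=1), then u=-11, then (j=2), then u=-18, then (i=-1), then u=-18, then (j=0), then u=-23, then (j=1), then u=-29, then (j=2), then u=-36, then (i=0), then u=-16, then (j=0), then u=-21, then (j=1), then u=-27, then (j=2), then u=-34, then (i=1), then u=-12, then (j=0), then u=-17, then (j=1), then u=-23, then (j=2), then u=-30, then v=1, then (i=0), then v=5, then (i=1), then v=5, then (i=2), then v=5, then (i=3), then v=5, then t=-37, then returns -30
calc_v2: t=-4, then u=0, then (i=-2), then u=0, then (j=0), then u=-5, then (j=1), then u=-11, then (j=2), then u=-18, then (i=-1), then u=-18, then (j=0), then u=-23, then (j=1), then u=-29, then (j=2), then u=-36, then (i=0), then u=-20, then (j=0), then u=-25, then (j=1), then u=-31, then (j=2), then u=-38, then (i=1), then u=-15, then (j=0), then u=-20, then (j=1), then u=-26, then (j=2), then u=-33, then v=1, then (i=0), then v=5, then (i=1), then v=5, then (i=2), then v=5, then (i=3), then v=5, then t=-40, then returns -33
-30 vs -33 — the two versions disagree here.
verdict: not equivalent; witness: x=-5, y=-4


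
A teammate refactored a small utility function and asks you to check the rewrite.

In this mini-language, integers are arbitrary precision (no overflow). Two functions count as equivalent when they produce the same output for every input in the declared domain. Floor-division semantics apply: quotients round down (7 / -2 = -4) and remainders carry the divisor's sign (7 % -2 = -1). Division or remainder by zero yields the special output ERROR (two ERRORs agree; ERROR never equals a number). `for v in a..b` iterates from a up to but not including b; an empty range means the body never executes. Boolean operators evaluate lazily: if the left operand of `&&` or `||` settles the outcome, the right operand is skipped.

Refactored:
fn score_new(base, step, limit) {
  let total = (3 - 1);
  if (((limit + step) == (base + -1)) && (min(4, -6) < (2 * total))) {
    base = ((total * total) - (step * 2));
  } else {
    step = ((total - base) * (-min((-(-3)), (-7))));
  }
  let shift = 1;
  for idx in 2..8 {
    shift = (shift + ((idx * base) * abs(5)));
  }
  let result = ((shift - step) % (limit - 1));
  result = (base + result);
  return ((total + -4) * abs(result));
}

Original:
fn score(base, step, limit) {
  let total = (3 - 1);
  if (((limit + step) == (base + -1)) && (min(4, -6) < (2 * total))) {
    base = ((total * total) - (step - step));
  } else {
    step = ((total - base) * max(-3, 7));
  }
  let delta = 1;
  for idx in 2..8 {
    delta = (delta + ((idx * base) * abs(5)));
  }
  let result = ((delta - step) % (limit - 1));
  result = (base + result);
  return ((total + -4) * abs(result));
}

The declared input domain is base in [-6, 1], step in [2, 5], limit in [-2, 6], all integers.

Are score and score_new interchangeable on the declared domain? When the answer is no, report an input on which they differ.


Evaluate both at base=1, step=2, limit=-2.
score: total := 2 | (((limit + step) == (base + -1)) && (min(4, -6) < (2 * total))): true | base := 4 | delta := 1 | iter idx=2: | delta := 41 | iter idx=3: | delta := 101 | iter idx=4: | delta := 181 | iter idx=5: | delta := 281 | iter idx=6: | delta := 401 | iter idx=7: | delta := 541 | result := -1 | result := 3 | result -6
score_new: total := 2 | (((limit + step) == (base + -1)) && (min(4, -6) < (2 * total))): true | base := 0 | shift := 1 | iter idx=2: | shift := 1 | iter idx=3: | shift := 1 | iter idx=4: | shift := 1 | iter idx=5: | shift := 1 | iter idx=6: | shift := 1 | iter idx=7: | shift := 1 | result := -1 | result := -1 | result -2
-6 != -2, so the rewrite changes behavior.
verdict: not equivalent; witness: base=1, step=2, limit=-2


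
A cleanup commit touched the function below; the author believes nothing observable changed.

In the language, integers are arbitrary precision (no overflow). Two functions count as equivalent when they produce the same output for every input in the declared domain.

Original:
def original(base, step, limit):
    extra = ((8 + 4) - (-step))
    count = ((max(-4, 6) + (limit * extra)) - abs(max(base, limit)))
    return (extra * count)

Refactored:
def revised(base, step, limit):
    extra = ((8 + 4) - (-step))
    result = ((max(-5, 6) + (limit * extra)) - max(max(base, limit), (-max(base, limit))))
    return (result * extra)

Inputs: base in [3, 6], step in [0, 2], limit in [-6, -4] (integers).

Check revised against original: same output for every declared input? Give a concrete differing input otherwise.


The suspicious edit (`-4` became `-5`) never changes the result for any input inside the declared domain; all 36 inputs agree.
verdict: equivalent


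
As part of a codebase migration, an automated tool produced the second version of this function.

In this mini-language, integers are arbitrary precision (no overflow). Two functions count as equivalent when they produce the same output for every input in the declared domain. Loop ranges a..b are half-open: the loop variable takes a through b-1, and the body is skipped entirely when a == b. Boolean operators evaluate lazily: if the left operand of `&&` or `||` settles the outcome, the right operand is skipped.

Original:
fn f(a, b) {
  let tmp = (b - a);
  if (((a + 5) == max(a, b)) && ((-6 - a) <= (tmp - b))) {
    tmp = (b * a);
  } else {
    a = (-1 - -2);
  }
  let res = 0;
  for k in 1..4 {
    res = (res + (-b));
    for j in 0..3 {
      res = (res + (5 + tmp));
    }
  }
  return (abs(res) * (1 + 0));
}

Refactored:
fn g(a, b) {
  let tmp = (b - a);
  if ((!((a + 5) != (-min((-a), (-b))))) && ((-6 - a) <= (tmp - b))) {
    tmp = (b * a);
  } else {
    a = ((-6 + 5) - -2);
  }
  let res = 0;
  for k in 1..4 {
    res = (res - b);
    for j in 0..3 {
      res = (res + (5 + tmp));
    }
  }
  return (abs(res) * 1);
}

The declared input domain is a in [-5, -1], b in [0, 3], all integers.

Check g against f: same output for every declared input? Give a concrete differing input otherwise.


Side by side, the visible changes include: constant usage differs, comparison usage differs, arithmetic usage differs, boolean connective usage differs, min/max/abs usage differs.
As a probe, take a=-4, b=1: f runs tmp=5, then (((a + 5) == max(a, b)) && ((-6 - a) <= (tmp - b))) is true, then tmp=-4, then res=0, then (k=1), then res=-1, then (j=0), then res=0, then (j=1), then res=1, then (j=2), then res=2, then (k=2), then res=1, then (j=0), then res=2, then (j=1), then res=3, then (j=2), then res=4, then (k=3), then res=3, then (j=0), then res=4, then (j=1), then res=5, then (j=2), then res=6, then returns 6; g runs tmp=5, then ((!((a + 5) != (-min((-a), (-b))))) && ((-6 - a) <= (tmp - b))) is true, then tmp=-4, then res=0, then (k=1), then res=-1, then (j=0), then res=0, then (j=1), then res=1, then (j=2), then res=2, then (k=2), then res=1, then (j=0), then res=2, then (j=1), then res=3, then (j=2), then res=4, then (k=3), then res=3, then (j=0), then res=4, then (j=1), then res=5, then (j=2), then res=6, then returns 6; both end at 6.
Sweeping the whole domain (20 inputs) finds no disagreement.
verdict: equivalent


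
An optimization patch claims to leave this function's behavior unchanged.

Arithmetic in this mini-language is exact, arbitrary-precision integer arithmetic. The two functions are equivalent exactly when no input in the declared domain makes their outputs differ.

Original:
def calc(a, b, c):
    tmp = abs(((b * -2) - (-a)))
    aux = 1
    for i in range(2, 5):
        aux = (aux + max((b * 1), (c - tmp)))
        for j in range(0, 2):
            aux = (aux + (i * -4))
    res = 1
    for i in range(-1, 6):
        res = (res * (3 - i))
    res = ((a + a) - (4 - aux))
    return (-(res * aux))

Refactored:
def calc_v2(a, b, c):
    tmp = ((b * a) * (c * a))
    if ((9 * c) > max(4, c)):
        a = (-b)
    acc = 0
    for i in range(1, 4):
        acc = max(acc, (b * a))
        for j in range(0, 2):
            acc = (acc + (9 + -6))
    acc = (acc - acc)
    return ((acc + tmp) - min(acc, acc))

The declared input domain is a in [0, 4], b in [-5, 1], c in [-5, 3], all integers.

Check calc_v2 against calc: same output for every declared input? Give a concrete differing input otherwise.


Try a=0, b=-5, c=-5.
calc: tmp = 10; aux = 1; [i=2]; aux = -4; [j=0]; aux = -12; [j=1]; aux = -20; [i=3]; aux = -25; [j=0]; aux = -37; [j=1]; aux = -49; [i=4]; aux = -54; [j=0]; aux = -70; [j=1]; aux = -86; res = 1; [i=-1]; res = 4; [i=0]; res = 12; [i=1]; res = 24; [i=2]; res = 24; [i=3]; res = 0; [i=4]; res = 0; [i=5]; res = 0; res = -90; return -7740
calc_v2: tmp = 0; ((9 * c) > max(4, c)) -> false; acc = 0; [i=1]; acc = 0; [j=0]; acc = 3; [j=1]; acc = 6; [i=2]; acc = 6; [j=0]; acc = 9; [j=1]; acc = 12; [i=3]; acc = 12; [j=0]; acc = 15; [j=1]; acc = 18; acc = 0; return 0
-7740 against 0: the behavior changed.
verdict: not equivalent; witness: a=0, b=-5, c=-5


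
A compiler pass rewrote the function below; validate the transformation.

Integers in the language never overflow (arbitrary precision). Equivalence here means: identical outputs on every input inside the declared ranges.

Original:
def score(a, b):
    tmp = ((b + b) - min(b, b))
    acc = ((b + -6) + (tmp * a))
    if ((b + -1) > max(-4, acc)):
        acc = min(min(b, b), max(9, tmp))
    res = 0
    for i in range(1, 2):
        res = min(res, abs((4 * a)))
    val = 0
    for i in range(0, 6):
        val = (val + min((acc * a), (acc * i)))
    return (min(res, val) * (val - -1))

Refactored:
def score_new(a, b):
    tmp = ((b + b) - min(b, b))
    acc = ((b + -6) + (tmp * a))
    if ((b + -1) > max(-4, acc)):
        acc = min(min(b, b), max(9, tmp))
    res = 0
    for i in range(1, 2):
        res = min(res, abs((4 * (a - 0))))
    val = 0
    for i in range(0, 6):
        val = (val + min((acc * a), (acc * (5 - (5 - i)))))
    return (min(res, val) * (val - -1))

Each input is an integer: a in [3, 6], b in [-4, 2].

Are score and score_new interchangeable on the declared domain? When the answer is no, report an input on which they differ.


Differences: arithmetic usage differs, plus constant usage differs — yet all 28 inputs agree.
verdict: equivalent


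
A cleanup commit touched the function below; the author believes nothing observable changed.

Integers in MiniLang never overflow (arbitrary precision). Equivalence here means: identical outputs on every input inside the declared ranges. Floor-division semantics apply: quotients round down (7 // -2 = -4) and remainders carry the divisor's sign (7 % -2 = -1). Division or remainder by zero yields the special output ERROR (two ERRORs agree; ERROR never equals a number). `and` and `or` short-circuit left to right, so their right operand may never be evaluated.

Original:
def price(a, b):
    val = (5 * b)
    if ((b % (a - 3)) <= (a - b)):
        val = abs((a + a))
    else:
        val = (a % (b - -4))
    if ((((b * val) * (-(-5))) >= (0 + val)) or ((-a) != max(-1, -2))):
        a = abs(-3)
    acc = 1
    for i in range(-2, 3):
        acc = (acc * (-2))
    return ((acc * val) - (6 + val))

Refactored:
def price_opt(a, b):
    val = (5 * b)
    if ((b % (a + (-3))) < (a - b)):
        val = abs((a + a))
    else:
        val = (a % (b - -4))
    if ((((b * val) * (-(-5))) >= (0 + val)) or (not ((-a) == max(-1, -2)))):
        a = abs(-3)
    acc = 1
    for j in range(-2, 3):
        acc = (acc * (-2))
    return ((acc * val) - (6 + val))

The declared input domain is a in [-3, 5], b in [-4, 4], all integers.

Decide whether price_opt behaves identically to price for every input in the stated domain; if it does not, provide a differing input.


Not equivalent: a=-2, b=-1 separates them (-138 vs -39).
price: val becomes -5; next ((b % (a - 3)) <= (a - b)) evaluates to true; next val becomes 4; next ((((b * val) * (-(-5))) >= (0 + val)) or ((-a) != max(-1, -2))) evaluates to true; next a becomes 3; next acc becomes 1; next at i=-2:; next acc becomes -2; next at i=-1:; next acc becomes 4; next at i=0:; next acc becomes -8; next at i=1:; next acc becomes 16; next at i=2:; next acc becomes -32; next final value -138
price_opt: val becomes -5; next ((b % (a + (-3))) < (a - b)) evaluates to false; next val becomes 1; next ((((b * val) * (-(-5))) >= (0 + val)) or (not ((-a) == max(-1, -2)))) evaluates to true; next a becomes 3; next acc becomes 1; next at j=-2:; next acc becomes -2; next at j=-1:; next acc becomes 4; next at j=0:; next acc becomes -8; next at j=1:; next acc becomes 16; next at j=2:; next acc becomes -32; next final value -39
verdict: not equivalent; witness: a=-2, b=-1


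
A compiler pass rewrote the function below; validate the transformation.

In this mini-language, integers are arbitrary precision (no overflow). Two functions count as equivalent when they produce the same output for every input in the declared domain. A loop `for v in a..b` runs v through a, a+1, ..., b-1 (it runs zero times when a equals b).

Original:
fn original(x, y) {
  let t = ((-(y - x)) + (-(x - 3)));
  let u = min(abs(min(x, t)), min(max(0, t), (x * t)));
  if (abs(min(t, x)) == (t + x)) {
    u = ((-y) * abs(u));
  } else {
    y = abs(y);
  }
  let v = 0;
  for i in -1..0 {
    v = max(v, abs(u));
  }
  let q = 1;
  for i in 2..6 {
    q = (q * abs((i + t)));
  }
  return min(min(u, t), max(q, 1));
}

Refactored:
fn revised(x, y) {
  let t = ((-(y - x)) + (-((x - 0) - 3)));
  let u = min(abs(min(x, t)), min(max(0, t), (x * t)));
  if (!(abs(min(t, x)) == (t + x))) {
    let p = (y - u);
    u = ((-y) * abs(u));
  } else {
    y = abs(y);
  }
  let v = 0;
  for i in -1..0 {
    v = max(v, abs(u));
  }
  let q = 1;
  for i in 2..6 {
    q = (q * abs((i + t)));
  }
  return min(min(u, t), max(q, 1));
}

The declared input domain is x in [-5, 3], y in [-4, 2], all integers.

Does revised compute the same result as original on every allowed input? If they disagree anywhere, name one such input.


These are not equivalent — on x=-5, y=-4 the outputs split (-35 vs 7).
original: t := 7 | u := -35 | (abs(min(t, x)) == (t + x)): false | y := 4 | v := 0 | iter i=-1: | v := 35 | q := 1 | iter i=2: | q := 9 | iter i=3: | q := 90 | iter i=4: | q := 990 | iter i=5: | q := 11880 | result -35
revised: t := 7 | u := -35 | (!(abs(min(t, x)) == (t + x))): true | p := 31 | u := 140 | v := 0 | iter i=-1: | v := 140 | q := 1 | iter i=2: | q := 9 | iter i=3: | q := 90 | iter i=4: | q := 990 | iter i=5: | q := 11880 | result 7
verdict: not equivalent; witness: x=-5, y=-4


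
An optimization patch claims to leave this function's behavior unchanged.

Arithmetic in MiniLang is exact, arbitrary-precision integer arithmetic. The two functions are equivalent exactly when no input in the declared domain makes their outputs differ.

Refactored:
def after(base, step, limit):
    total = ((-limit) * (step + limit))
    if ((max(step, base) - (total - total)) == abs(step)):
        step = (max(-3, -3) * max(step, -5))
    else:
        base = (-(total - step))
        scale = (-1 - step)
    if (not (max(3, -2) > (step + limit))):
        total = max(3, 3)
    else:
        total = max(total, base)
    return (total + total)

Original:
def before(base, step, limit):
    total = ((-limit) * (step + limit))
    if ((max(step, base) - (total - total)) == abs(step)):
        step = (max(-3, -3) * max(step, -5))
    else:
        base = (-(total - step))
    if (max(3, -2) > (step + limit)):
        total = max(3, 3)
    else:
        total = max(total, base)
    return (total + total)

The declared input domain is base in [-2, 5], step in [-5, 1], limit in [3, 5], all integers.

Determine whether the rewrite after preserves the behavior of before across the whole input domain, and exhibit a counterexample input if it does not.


These are not equivalent — on base=-2, step=-5, limit=3 the outputs split (6 vs 12).
before: total becomes 6; next ((max(step, base) - (total - total)) == abs(step)) evaluates to false; next base becomes -11; next (max(3, -2) > (step + limit)) evaluates to true; next total becomes 3; next final value 6
after: total becomes 6; next ((max(step, base) - (total - total)) == abs(step)) evaluates to false; next base becomes -11; next scale becomes 4; next (not (max(3, -2) > (step + limit))) evaluates to false; next total becomes 6; next final value 12
verdict: not equivalent; witness: base=-2, step=-5, limit=3


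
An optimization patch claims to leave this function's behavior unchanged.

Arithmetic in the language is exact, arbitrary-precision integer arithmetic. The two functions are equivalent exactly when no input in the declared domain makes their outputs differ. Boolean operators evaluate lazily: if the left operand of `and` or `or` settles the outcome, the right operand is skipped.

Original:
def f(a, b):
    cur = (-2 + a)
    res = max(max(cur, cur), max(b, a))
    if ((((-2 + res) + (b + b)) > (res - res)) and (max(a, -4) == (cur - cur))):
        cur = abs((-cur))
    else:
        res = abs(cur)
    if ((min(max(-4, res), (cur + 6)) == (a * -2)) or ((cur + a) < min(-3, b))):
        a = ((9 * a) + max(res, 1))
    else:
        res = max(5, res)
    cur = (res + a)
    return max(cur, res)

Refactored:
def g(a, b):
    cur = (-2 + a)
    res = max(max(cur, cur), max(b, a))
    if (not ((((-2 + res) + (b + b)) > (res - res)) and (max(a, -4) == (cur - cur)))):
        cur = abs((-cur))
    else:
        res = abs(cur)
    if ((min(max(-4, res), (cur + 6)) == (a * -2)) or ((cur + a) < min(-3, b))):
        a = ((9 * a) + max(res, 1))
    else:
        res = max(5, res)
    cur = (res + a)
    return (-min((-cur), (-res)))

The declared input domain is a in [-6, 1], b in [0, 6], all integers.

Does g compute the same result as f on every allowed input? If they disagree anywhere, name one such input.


Try a=-6, b=0.
f: cur=-8, then res=0, then ((((-2 + res) + (b + b)) > (res - res)) and (max(a, -4) == (cur - cur))) is false, then res=8, then ((min(max(-4, res), (cur + 6)) == (a * -2)) or ((cur + a) < min(-3, b))) is true, then a=-46, then cur=-38, then returns 8
g: cur=-8, then res=0, then (not ((((-2 + res) + (b + b)) > (res - res)) and (max(a, -4) == (cur - cur)))) is true, then cur=8, then ((min(max(-4, res), (cur + 6)) == (a * -2)) or ((cur + a) < min(-3, b))) is false, then res=5, then cur=-1, then returns 5
8 and 5 differ, so these are not the same function on this domain.
verdict: not equivalent; witness: a=-6, b=0


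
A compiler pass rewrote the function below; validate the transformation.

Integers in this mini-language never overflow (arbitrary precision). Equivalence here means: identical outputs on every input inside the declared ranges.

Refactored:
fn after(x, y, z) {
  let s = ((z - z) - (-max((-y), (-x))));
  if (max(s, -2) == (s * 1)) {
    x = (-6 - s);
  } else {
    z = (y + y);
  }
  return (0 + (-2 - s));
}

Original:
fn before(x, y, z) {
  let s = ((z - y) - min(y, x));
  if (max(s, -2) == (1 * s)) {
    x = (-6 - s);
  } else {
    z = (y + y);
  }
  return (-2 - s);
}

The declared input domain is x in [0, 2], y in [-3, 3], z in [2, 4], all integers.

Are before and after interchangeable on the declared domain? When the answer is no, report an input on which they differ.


At x=0, y=-3, z=2: before gives -10, after gives -5.
verdict: not equivalent; witness: x=0, y=-3, z=2
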